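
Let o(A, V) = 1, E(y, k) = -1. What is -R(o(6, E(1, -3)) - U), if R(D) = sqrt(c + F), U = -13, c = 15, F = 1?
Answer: -4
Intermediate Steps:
R(D) = 4 (R(D) = sqrt(15 + 1) = sqrt(16) = 4)
-R(o(6, E(1, -3)) - U) = -1*4 = -4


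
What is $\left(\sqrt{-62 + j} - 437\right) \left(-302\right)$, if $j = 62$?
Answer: $131974$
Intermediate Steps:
$\left(\sqrt{-62 + j} - 437\right) \left(-302\right) = \left(\sqrt{-62 + 62} - 437\right) \left(-302\right) = \left(\sqrt{0} - 437\right) \left(-302\right) = \left(0 - 437\right) \left(-302\right) = \left(-437\right) \left(-302\right) = 131974$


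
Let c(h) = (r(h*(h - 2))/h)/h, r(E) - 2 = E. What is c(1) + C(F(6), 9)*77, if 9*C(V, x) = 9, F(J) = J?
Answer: 78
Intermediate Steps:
C(V, x) = 1 (C(V, x) = (⅑)*9 = 1)
r(E) = 2 + E
c(h) = (2 + h*(-2 + h))/h² (c(h) = ((2 + h*(h - 2))/h)/h = ((2 + h*(-2 + h))/h)/h = (2 + h*(-2 + h))/h²)
c(1) + C(F(6), 9)*77 = (2 + 1*(-2 + 1))/1² + 1*77 = 1*(2 + 1*(-1)) + 77 = 1*(2 - 1) + 77 = 1*1 + 77 = 1 + 77 = 78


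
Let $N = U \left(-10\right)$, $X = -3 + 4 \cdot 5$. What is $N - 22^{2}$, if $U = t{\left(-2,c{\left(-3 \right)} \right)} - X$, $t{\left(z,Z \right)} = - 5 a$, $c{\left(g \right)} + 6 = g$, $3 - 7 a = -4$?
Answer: $-264$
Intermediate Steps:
$a = 1$ ($a = \frac{3}{7} - - \frac{4}{7} = \frac{3}{7} + \frac{4}{7} = 1$)
$c{\left(g \right)} = -6 + g$
$t{\left(z,Z \right)} = -5$ ($t{\left(z,Z \right)} = \left(-5\right) 1 = -5$)
$X = 17$ ($X = -3 + 20 = 17$)
$U = -22$ ($U = -5 - 17 = -22$)
$N = 220$ ($N = \left(-22\right) \left(-10\right) = 220$)
$N - 22^{2} = 220 - 22^{2} = 220 - 484 = -264$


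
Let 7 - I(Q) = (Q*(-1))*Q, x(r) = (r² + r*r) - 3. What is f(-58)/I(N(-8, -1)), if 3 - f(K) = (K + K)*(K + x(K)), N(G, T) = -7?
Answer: 773375/56 ≈ 13810.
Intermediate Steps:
x(r) = -3 + 2*r² (x(r) = (r² + r²) - 3 = 2*r² - 3 = -3 + 2*r²)
I(Q) = 7 + Q² (I(Q) = 7 - Q*(-1)*Q = 7 - (-Q)*Q = 7 - (-1)*Q² = 7 + Q²)
f(K) = 3 - 2*K*(-3 + K + 2*K²) (f(K) = 3 - (K + K)*(K + (-3 + 2*K²)) = 3 - 2*K*(-3 + K + 2*K²))
f(-58)/I(N(-8, -1)) = (3 - 4*(-58)³ - 2*(-58)² + 6*(-58))/(7 + (-7)²) = (3 - 4*(-195112) - 2*3364 - 348)/(7 + 49) = (3 + 780448 - 6728 - 348)/56 = 773375*(1/56) = 773375/56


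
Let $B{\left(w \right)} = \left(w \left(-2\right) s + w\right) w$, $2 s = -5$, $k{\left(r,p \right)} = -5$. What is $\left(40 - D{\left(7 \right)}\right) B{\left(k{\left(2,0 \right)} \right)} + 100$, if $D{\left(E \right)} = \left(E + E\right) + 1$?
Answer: $3850$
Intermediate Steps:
$s = - \frac{5}{2}$ ($s = \frac{1}{2} \left(-5\right) = - \frac{5}{2} \approx -2.5$)
$D{\left(E \right)} = 1 + 2 E$ ($D{\left(E \right)} = 2 E + 1 = 1 + 2 E$)
$B{\left(w \right)} = 6 w^{2}$ ($B{\left(w \right)} = \left(w \left(-2\right) \left(- \frac{5}{2}\right) + w\right) w = \left(- 2 w \left(- \frac{5}{2}\right) + w\right) w = \left(5 w + w\right) w = 6 w w = 6 w^{2}$)
$\left(40 - D{\left(7 \right)}\right) B{\left(k{\left(2,0 \right)} \right)} + 100 = \left(40 - \left(1 + 2 \cdot 7\right)\right) 6 \left(-5\right)^{2} + 100 = \left(40 - \left(1 + 14\right)\right) 6 \cdot 25 + 100 = \left(40 - 15\right) 150 + 100 = 25 \cdot 150 + 100 = 3750 + 100 = 3850$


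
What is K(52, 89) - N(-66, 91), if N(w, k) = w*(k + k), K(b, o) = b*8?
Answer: 12428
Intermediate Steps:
K(b, o) = 8*b
N(w, k) = 2*k*w (N(w, k) = w*(2*k) = 2*k*w)
K(52, 89) - N(-66, 91) = 8*52 - 2*91*(-66) = 416 - 1*(-12012) = 416 + 12012 = 12428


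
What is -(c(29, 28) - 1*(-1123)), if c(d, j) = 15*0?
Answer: -1123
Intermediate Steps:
c(d, j) = 0
-(c(29, 28) - 1*(-1123)) = -(0 - 1*(-1123)) = -(0 + 1123) = -1*1123 = -1123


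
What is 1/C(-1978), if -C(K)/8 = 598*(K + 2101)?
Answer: -1/588432 ≈ -1.6994e-6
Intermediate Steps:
C(K) = -10051184 - 4784*K (C(K) = -4784*(K + 2101) = -4784*(2101 + K) = -8*(1256398 + 598*K) = -10051184 - 4784*K)
1/C(-1978) = 1/(-10051184 - 4784*(-1978)) = 1/(-10051184 + 9462752) = 1/(-588432) = -1/588432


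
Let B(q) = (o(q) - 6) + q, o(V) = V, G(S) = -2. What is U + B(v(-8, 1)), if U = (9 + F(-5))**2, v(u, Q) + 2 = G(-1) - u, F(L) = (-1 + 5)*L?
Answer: 123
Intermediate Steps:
F(L) = 4*L
v(u, Q) = -4 - u (v(u, Q) = -2 + (-2 - u) = -4 - u)
B(q) = -6 + 2*q (B(q) = (q - 6) + q = (-6 + q) + q = -6 + 2*q)
U = 121 (U = (9 + 4*(-5))**2 = (9 - 20)**2 = (-11)**2 = 121)
U + B(v(-8, 1)) = 121 + (-6 + 2*(-4 - 1*(-8))) = 121 + (-6 + 2*(-4 + 8)) = 121 + (-6 + 2*4) = 121 + (-6 + 8) = 121 + 2 = 123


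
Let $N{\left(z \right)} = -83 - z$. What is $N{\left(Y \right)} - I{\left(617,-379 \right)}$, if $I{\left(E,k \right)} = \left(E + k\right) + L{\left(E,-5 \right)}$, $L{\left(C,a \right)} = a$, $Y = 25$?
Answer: $-341$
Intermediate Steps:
$I{\left(E,k \right)} = -5 + E + k$ ($I{\left(E,k \right)} = \left(E + k\right) - 5 = -5 + E + k$)
$N{\left(Y \right)} - I{\left(617,-379 \right)} = \left(-83 - 25\right) - \left(-5 + 617 - 379\right) = \left(-83 - 25\right) - 233 = -108 - 233 = -341$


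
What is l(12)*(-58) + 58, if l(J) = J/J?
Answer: 0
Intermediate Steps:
l(J) = 1
l(12)*(-58) + 58 = 1*(-58) + 58 = -58 + 58 = 0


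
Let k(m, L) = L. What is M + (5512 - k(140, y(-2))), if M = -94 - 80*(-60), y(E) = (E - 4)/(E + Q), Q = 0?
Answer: 10215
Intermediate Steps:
y(E) = (-4 + E)/E (y(E) = (E - 4)/(E + 0) = (-4 + E)/E)
M = 4706 (M = -94 + 4800 = 4706)
M + (5512 - k(140, y(-2))) = 4706 + (5512 - (-4 - 2)/(-2)) = 4706 + (5512 - (-1)*(-6)/2) = 4706 + (5512 - 1*3) = 4706 + (5512 - 3) = 4706 + 5509 = 10215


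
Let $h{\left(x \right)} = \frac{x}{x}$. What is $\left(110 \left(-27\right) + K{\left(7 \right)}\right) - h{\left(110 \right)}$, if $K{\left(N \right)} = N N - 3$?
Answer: $-2925$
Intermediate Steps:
$h{\left(x \right)} = 1$
$K{\left(N \right)} = -3 + N^{2}$ ($K{\left(N \right)} = N^{2} - 3 = -3 + N^{2}$)
$\left(110 \left(-27\right) + K{\left(7 \right)}\right) - h{\left(110 \right)} = \left(110 \left(-27\right) - \left(3 - 7^{2}\right)\right) - 1 = \left(-2970 + \left(-3 + 49\right)\right) - 1 = \left(-2970 + 46\right) - 1 = -2924 - 1 = -2925$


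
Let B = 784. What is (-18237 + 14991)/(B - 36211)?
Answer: 1082/11809 ≈ 0.091625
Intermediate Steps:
(-18237 + 14991)/(B - 36211) = (-18237 + 14991)/(784 - 36211) = -3246/(-35427) = -3246*(-1/35427) = 1082/11809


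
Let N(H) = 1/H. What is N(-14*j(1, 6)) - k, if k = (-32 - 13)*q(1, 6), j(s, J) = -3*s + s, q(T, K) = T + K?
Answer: 8821/28 ≈ 315.04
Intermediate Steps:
q(T, K) = K + T
j(s, J) = -2*s
k = -315 (k = (-32 - 13)*(6 + 1) = -45*7 = -315)
N(-14*j(1, 6)) - k = 1/(-(-28)) - 1*(-315) = 1/(-14*(-2)) + 315 = 1/28 + 315 = 8821/28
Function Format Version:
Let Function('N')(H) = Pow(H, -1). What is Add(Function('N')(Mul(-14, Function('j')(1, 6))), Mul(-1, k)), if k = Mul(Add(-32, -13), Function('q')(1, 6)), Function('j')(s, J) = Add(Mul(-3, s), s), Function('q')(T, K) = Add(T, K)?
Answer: Rational(8821, 28) ≈ 315.04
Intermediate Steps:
Function('q')(T, K) = Add(K, T)
Function('j')(s, J) = Mul(-2, s)
k = -315 (k = Mul(Add(-32, -13), Add(6, 1)) = Mul(-45, 7) = -315)
Add(Function('N')(Mul(-14, Function('j')(1, 6))), Mul(-1, k)) = Add(Pow(Mul(-14, Mul(-2, 1)), -1), Mul(-1, -315)) = Add(Pow(Mul(-14, -2), -1), 315) = Add(Pow(28, -1), 315) = Add(Rational(1, 28), 315) = Rational(8821, 28)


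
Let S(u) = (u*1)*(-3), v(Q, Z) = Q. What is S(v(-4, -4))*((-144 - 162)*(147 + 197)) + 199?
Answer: -1262969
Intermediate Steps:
S(u) = -3*u (S(u) = u*(-3) = -3*u)
S(v(-4, -4))*((-144 - 162)*(147 + 197)) + 199 = (-3*(-4))*((-144 - 162)*(147 + 197)) + 199 = 12*(-306*344) + 199 = 12*(-105264) + 199 = -1263168 + 199 = -1262969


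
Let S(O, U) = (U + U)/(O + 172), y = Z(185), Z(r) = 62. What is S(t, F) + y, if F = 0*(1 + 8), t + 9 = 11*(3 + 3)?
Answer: 62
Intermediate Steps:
y = 62
t = 57 (t = -9 + 11*(3 + 3) = -9 + 11*6 = -9 + 66 = 57)
F = 0 (F = 0*9 = 0)
S(O, U) = 2*U/(172 + O) (S(O, U) = (2*U)/(172 + O) = 2*U/(172 + O))
S(t, F) + y = 2*0/(172 + 57) + 62 = 2*0/229 + 62 = 2*0*(1/229) + 62 = 0 + 62 = 62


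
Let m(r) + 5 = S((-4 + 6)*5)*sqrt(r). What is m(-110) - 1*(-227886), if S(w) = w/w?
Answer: 227881 + I*sqrt(110) ≈ 2.2788e+5 + 10.488*I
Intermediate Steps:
S(w) = 1
m(r) = -5 + sqrt(r) (m(r) = -5 + 1*sqrt(r) = -5 + sqrt(r))
m(-110) - 1*(-227886) = (-5 + sqrt(-110)) - 1*(-227886) = (-5 + I*sqrt(110)) + 227886 = 227881 + I*sqrt(110)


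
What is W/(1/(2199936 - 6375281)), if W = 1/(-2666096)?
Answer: 4175345/2666096 ≈ 1.5661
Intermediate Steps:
W = -1/2666096 ≈ -3.7508e-7
W/(1/(2199936 - 6375281)) = -1/(2666096*(1/(2199936 - 6375281))) = -1/(2666096*(1/(-4175345))) = -1/(2666096*(-1/4175345)) = -1/2666096*(-4175345) = 4175345/2666096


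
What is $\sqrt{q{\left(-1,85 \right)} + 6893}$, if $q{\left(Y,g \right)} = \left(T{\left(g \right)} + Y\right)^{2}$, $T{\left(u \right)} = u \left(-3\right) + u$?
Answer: $\sqrt{36134} \approx 190.09$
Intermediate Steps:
$T{\left(u \right)} = - 2 u$ ($T{\left(u \right)} = - 3 u + u = - 2 u$)
$q{\left(Y,g \right)} = \left(Y - 2 g\right)^{2}$ ($q{\left(Y,g \right)} = \left(- 2 g + Y\right)^{2} = \left(Y - 2 g\right)^{2}$)
$\sqrt{q{\left(-1,85 \right)} + 6893} = \sqrt{\left(-1 - 170\right)^{2} + 6893} = \sqrt{\left(-171\right)^{2} + 6893} = \sqrt{29241 + 6893} = \sqrt{36134}$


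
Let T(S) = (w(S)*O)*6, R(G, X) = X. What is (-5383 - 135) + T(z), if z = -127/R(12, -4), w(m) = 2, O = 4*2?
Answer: -5422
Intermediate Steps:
O = 8
z = 127/4 (z = -127/(-4) = -127*(-1/4) = 127/4 ≈ 31.750)
T(S) = 96 (T(S) = (2*8)*6 = 16*6 = 96)
(-5383 - 135) + T(z) = (-5383 - 135) + 96 = -5518 + 96 = -5422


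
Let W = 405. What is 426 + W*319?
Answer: 129621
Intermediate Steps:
426 + W*319 = 426 + 405*319 = 426 + 129195 = 129621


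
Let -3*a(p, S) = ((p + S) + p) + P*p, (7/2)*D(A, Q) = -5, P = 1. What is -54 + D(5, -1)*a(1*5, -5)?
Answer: -1034/21 ≈ -49.238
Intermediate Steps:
D(A, Q) = -10/7 (D(A, Q) = (2/7)*(-5) = -10/7)
a(p, S) = -p - S/3 (a(p, S) = -(((p + S) + p) + 1*p)/3 = -(((S + p) + p) + p)/3 = -((S + 2*p) + p)/3 = -(S + 3*p)/3 = -p - S/3)
-54 + D(5, -1)*a(1*5, -5) = -54 - 10*(-5 - 1/3*(-5))/7 = -54 - 10*(-1*5 + 5/3)/7 = -54 - 10*(-5 + 5/3)/7 = -54 - 10/7*(-10/3) = -54 + 100/21 = -1034/21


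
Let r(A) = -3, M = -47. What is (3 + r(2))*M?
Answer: 0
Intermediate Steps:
(3 + r(2))*M = (3 - 3)*(-47) = 0*(-47) = 0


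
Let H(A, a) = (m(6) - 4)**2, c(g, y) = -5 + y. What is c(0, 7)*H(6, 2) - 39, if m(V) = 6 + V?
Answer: 89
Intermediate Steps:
H(A, a) = 64 (H(A, a) = ((6 + 6) - 4)**2 = (12 - 4)**2 = 8**2 = 64)
c(0, 7)*H(6, 2) - 39 = (-5 + 7)*64 - 39 = 2*64 - 39 = 128 - 39 = 89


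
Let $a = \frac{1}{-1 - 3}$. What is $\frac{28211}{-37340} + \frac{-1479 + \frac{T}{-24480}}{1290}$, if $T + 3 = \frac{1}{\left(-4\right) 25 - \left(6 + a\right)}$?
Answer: $- \frac{47435426246909}{24939388987200} \approx -1.902$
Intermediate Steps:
$a = - \frac{1}{4}$ ($a = \frac{1}{-4} = - \frac{1}{4} \approx -0.25$)
$T = - \frac{1273}{423}$ ($T = -3 + \frac{1}{\left(-4\right) 25 - \left(6 - \frac{1}{4}\right)} = -3 + \frac{1}{-100 - \frac{23}{4}} = -3 + \frac{1}{- \frac{423}{4}} = -3 - \frac{4}{423} = - \frac{1273}{423} \approx -3.0095$)
$\frac{28211}{-37340} + \frac{-1479 + \frac{T}{-24480}}{1290} = \frac{28211}{-37340} + \frac{-1479 - \frac{1273}{423 \left(-24480\right)}}{1290} = 28211 \left(- \frac{1}{37340}\right) + \left(-1479 - - \frac{1273}{10355040}\right) \frac{1}{1290} = - \frac{28211}{37340} + \left(-1479 + \frac{1273}{10355040}\right) \frac{1}{1290} = - \frac{28211}{37340} - \frac{15315102887}{13358001600} = - \frac{47435426246909}{24939388987200}$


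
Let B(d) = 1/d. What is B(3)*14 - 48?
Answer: -130/3 ≈ -43.333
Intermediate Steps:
B(3)*14 - 48 = 14/3 - 48 = -130/3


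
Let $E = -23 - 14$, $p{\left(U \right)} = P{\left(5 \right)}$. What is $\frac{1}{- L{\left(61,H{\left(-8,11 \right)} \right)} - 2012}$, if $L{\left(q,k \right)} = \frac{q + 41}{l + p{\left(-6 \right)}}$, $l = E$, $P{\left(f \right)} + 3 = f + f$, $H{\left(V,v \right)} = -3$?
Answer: $- \frac{5}{10043} \approx -0.00049786$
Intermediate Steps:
$P{\left(f \right)} = -3 + 2 f$ ($P{\left(f \right)} = -3 + \left(f + f\right) = -3 + 2 f$)
$p{\left(U \right)} = 7$ ($p{\left(U \right)} = -3 + 2 \cdot 5 = -3 + 10 = 7$)
$E = -37$ ($E = -23 - 14 = -37$)
$l = -37$
$L{\left(q,k \right)} = - \frac{41}{30} - \frac{q}{30}$ ($L{\left(q,k \right)} = \frac{q + 41}{-37 + 7} = \frac{41 + q}{-30} = \left(41 + q\right) \left(- \frac{1}{30}\right) = - \frac{41}{30} - \frac{q}{30}$)
$\frac{1}{- L{\left(61,H{\left(-8,11 \right)} \right)} - 2012} = \frac{1}{- (- \frac{41}{30} - \frac{61}{30}) - 2012} = \frac{1}{\left(-1\right) \left(- \frac{17}{5}\right) - 2012} = \frac{1}{\frac{17}{5} - 2012} = \frac{1}{- \frac{10043}{5}} = - \frac{5}{10043}$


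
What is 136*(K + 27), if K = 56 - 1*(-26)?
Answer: 14824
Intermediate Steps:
K = 82 (K = 56 + 26 = 82)
136*(K + 27) = 136*(82 + 27) = 136*109 = 14824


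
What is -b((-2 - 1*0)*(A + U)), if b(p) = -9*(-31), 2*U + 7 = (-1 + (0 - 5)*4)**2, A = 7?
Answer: -279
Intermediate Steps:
U = 217 (U = -7/2 + (-1 + (0 - 5)*4)**2/2 = -7/2 + (-1 - 5*4)**2/2 = -7/2 + (-1 - 20)**2/2 = -7/2 + (1/2)*(-21)**2 = -7/2 + (1/2)*441 = -7/2 + 441/2 = 217)
b(p) = 279
-b((-2 - 1*0)*(A + U)) = -1*279 = -279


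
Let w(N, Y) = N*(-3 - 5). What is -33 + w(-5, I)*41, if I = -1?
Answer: 1607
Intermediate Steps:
w(N, Y) = -8*N (w(N, Y) = N*(-8) = -8*N)
-33 + w(-5, I)*41 = -33 - 8*(-5)*41 = -33 + 40*41 = -33 + 1640 = 1607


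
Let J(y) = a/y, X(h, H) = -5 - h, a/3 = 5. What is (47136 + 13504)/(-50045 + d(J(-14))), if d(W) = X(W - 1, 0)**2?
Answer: -11885440/9807139 ≈ -1.2119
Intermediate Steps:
a = 15 (a = 3*5 = 15)
J(y) = 15/y
d(W) = (-4 - W)**2 (d(W) = (-5 - (W - 1))**2 = (-5 - (-1 + W))**2 = (-5 + (1 - W))**2 = (-4 - W)**2)
(47136 + 13504)/(-50045 + d(J(-14))) = (47136 + 13504)/(-50045 + (4 + 15/(-14))**2) = 60640/(-50045 + (4 + 15*(-1/14))**2) = 60640/(-50045 + (4 - 15/14)**2) = 60640/(-50045 + (41/14)**2) = 60640/(-50045 + 1681/196) = 60640/(-9807139/196) = 60640*(-196/9807139) = -11885440/9807139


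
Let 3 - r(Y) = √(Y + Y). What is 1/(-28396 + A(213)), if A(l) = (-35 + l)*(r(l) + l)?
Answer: 2513/21886330 + 89*√426/43772660 ≈ 0.00015679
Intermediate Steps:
r(Y) = 3 - √2*√Y (r(Y) = 3 - √(Y + Y) = 3 - √(2*Y) = 3 - √2*√Y)
A(l) = (-35 + l)*(3 + l - √2*√l) (A(l) = (-35 + l)*((3 - √2*√l) + l) = (-35 + l)*(3 + l - √2*√l))
1/(-28396 + A(213)) = 1/(-28396 + (-105 + 213² - 32*213 - √2*213^(3/2) + 35*√2*√213)) = 1/(-28396 + (-105 + 45369 - 6816 - √2*213*√213 + 35*√426)) = 1/(-28396 + (-105 + 45369 - 6816 - 213*√426 + 35*√426)) = 1/(-28396 + (38448 - 178*√426)) = 1/(10052 - 178*√426)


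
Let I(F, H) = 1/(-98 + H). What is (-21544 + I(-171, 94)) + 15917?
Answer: -22509/4 ≈ -5627.3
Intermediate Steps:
(-21544 + I(-171, 94)) + 15917 = (-21544 + 1/(-98 + 94)) + 15917 = (-21544 + 1/(-4)) + 15917 = (-21544 - ¼) + 15917 = -86177/4 + 15917 = -22509/4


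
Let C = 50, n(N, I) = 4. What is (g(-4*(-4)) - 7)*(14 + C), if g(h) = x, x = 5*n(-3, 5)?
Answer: 832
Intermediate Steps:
x = 20 (x = 5*4 = 20)
g(h) = 20
(g(-4*(-4)) - 7)*(14 + C) = (20 - 7)*(14 + 50) = 13*64 = 832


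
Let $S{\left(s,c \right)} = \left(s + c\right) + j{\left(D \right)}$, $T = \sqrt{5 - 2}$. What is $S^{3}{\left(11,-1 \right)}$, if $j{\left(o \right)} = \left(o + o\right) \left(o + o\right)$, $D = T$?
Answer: $10648$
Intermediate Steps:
$T = \sqrt{3} \approx 1.732$
$D = \sqrt{3} \approx 1.732$
$j{\left(o \right)} = 4 o^{2}$ ($j{\left(o \right)} = 2 o 2 o = 4 o^{2}$)
$S{\left(s,c \right)} = 12 + c + s$ ($S{\left(s,c \right)} = \left(s + c\right) + 4 \left(\sqrt{3}\right)^{2} = \left(c + s\right) + 4 \cdot 3 = \left(c + s\right) + 12 = 12 + c + s$)
$S^{3}{\left(11,-1 \right)} = \left(12 - 1 + 11\right)^{3} = 22^{3} = 10648$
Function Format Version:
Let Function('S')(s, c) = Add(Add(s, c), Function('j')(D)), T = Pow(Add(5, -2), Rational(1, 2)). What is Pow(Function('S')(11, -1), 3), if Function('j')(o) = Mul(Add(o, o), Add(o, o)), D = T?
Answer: 10648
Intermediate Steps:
T = Pow(3, Rational(1, 2)) ≈ 1.7320
D = Pow(3, Rational(1, 2)) ≈ 1.7320
Function('j')(o) = Mul(4, Pow(o, 2)) (Function('j')(o) = Mul(Mul(2, o), Mul(2, o)) = Mul(4, Pow(o, 2)))
Function('S')(s, c) = Add(12, c, s) (Function('S')(s, c) = Add(Add(s, c), Mul(4, Pow(Pow(3, Rational(1, 2)), 2))) = Add(Add(c, s), Mul(4, 3)) = Add(Add(c, s), 12) = Add(12, c, s))
Pow(Function('S')(11, -1), 3) = Pow(Add(12, -1, 11), 3) = Pow(22, 3) = 10648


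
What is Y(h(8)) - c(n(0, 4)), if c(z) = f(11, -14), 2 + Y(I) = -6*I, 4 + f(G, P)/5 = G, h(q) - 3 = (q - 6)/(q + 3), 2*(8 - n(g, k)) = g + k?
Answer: -617/11 ≈ -56.091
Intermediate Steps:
n(g, k) = 8 - g/2 - k/2 (n(g, k) = 8 - (g + k)/2 = 8 + (-g/2 - k/2) = 8 - g/2 - k/2)
h(q) = 3 + (-6 + q)/(3 + q) (h(q) = 3 + (q - 6)/(q + 3) = 3 + (-6 + q)/(3 + q))
f(G, P) = -20 + 5*G
Y(I) = -2 - 6*I
c(z) = 35 (c(z) = -20 + 5*11 = -20 + 55 = 35)
Y(h(8)) - c(n(0, 4)) = (-2 - 6*(3 + 4*8)/(3 + 8)) - 1*35 = (-2 - 6*(3 + 32)/11) - 35 = (-2 - 6*35/11) - 35 = (-2 - 210/11) - 35 = -232/11 - 35 = -617/11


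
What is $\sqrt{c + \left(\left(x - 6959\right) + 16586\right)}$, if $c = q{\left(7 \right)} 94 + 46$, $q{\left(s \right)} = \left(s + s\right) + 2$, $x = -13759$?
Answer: $i \sqrt{2582} \approx 50.813 i$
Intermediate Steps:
$q{\left(s \right)} = 2 + 2 s$ ($q{\left(s \right)} = 2 s + 2 = 2 + 2 s$)
$c = 1550$ ($c = \left(2 + 2 \cdot 7\right) 94 + 46 = \left(2 + 14\right) 94 + 46 = 16 \cdot 94 + 46 = 1504 + 46 = 1550$)
$\sqrt{c + \left(\left(x - 6959\right) + 16586\right)} = \sqrt{1550 + \left(\left(-13759 - 6959\right) + 16586\right)} = \sqrt{1550 + \left(-20718 + 16586\right)} = \sqrt{1550 - 4132} = \sqrt{-2582} = i \sqrt{2582}$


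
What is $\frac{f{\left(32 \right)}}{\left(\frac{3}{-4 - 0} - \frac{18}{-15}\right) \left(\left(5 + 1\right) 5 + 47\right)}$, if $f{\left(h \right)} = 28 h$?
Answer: $\frac{2560}{99} \approx 25.859$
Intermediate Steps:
$\frac{f{\left(32 \right)}}{\left(\frac{3}{-4 - 0} - \frac{18}{-15}\right) \left(\left(5 + 1\right) 5 + 47\right)} = \frac{28 \cdot 32}{\left(\frac{3}{-4 - 0} - \frac{18}{-15}\right) \left(\left(5 + 1\right) 5 + 47\right)} = \frac{896}{\left(\frac{3}{-4 + 0} - - \frac{6}{5}\right) \left(6 \cdot 5 + 47\right)} = \frac{896}{\left(\frac{3}{-4} + \frac{6}{5}\right) \left(30 + 47\right)} = \frac{896}{\left(3 \left(- \frac{1}{4}\right) + \frac{6}{5}\right) 77} = \frac{896}{\left(- \frac{3}{4} + \frac{6}{5}\right) 77} = \frac{896}{\frac{9}{20} \cdot 77} = \frac{896}{\frac{693}{20}} = 896 \cdot \frac{20}{693} = \frac{2560}{99}$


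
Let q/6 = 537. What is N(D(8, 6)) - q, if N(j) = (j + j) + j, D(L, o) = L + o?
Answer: -3180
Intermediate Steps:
N(j) = 3*j (N(j) = 2*j + j = 3*j)
q = 3222 (q = 6*537 = 3222)
N(D(8, 6)) - q = 3*(8 + 6) - 1*3222 = 3*14 - 3222 = 42 - 3222 = -3180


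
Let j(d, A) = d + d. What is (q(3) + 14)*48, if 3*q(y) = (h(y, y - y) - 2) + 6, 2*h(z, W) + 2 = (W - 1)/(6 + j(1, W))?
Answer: 719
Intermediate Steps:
j(d, A) = 2*d
h(z, W) = -17/16 + W/16 (h(z, W) = -1 + ((W - 1)/(6 + 2*1))/2 = -1 + ((-1 + W)/(6 + 2))/2 = -1 + ((-1 + W)/8)/2 = -1 + ((-1 + W)*(1/8))/2 = -1 + (-1/8 + W/8)/2 = -1 + (-1/16 + W/16) = -17/16 + W/16)
q(y) = 47/48 (q(y) = (((-17/16 + (y - y)/16) - 2) + 6)/3 = (((-17/16 + (1/16)*0) - 2) + 6)/3 = (((-17/16 + 0) - 2) + 6)/3 = ((-17/16 - 2) + 6)/3 = (-49/16 + 6)/3 = (1/3)*(47/16) = 47/48)
(q(3) + 14)*48 = (47/48 + 14)*48 = (719/48)*48 = 719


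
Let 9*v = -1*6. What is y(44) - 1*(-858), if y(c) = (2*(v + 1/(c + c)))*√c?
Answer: 858 - 173*√11/66 ≈ 849.31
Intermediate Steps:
v = -⅔ (v = (-1*6)/9 = (⅑)*(-6) = -⅔ ≈ -0.66667)
y(c) = √c*(-4/3 + 1/c) (y(c) = (2*(-⅔ + 1/(c + c)))*√c = (2*(-⅔ + 1/(2*c)))*√c = (-4/3 + 1/c)*√c = √c*(-4/3 + 1/c))
y(44) - 1*(-858) = (3 - 4*44)/(3*√44) - 1*(-858) = (√11/22)*(3 - 176)/3 + 858 = (⅓)*(√11/22)*(-173) + 858 = -173*√11/66 + 858 = 858 - 173*√11/66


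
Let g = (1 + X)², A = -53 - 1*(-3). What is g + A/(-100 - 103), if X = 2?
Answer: 1877/203 ≈ 9.2463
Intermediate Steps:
A = -50 (A = -53 + 3 = -50)
g = 9 (g = (1 + 2)² = 3² = 9)
g + A/(-100 - 103) = 9 - 50/(-100 - 103) = 9 - 50/(-203) = 9 - 1/203*(-50) = 9 + 50/203 = 1877/203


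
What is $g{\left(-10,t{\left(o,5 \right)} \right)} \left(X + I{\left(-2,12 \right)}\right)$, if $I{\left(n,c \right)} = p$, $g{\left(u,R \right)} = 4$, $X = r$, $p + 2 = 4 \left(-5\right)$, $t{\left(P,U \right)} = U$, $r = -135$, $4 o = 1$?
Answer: $-628$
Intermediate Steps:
$o = \frac{1}{4}$ ($o = \frac{1}{4} \cdot 1 = \frac{1}{4} \approx 0.25$)
$p = -22$ ($p = -2 + 4 \left(-5\right) = -2 - 20 = -22$)
$X = -135$
$I{\left(n,c \right)} = -22$
$g{\left(-10,t{\left(o,5 \right)} \right)} \left(X + I{\left(-2,12 \right)}\right) = 4 \left(-135 - 22\right) = 4 \left(-157\right) = -628$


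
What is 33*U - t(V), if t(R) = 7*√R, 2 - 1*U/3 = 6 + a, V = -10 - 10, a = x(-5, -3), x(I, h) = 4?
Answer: -792 - 14*I*√5 ≈ -792.0 - 31.305*I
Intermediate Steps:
a = 4
V = -20
U = -24 (U = 6 - 3*(6 + 4) = 6 - 3*10 = 6 - 30 = -24)
33*U - t(V) = 33*(-24) - 7*√(-20) = -792 - 7*2*I*√5 = -792 - 14*I*√5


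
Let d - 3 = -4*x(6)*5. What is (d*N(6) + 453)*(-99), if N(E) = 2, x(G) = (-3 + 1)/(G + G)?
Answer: -46101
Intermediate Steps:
x(G) = -1/G (x(G) = -2*1/(2*G) = -1/G)
d = 19/3 (d = 3 - (-4)/6*5 = 3 - 4*(-1/6)*5 = 3 + (2/3)*5 = 3 + 10/3 = 19/3 ≈ 6.3333)
(d*N(6) + 453)*(-99) = ((19/3)*2 + 453)*(-99) = (38/3 + 453)*(-99) = (1397/3)*(-99) = -46101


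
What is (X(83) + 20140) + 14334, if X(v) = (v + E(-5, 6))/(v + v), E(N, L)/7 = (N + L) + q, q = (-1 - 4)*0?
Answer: 2861387/83 ≈ 34475.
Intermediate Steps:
q = 0 (q = -5*0 = 0)
E(N, L) = 7*L + 7*N (E(N, L) = 7*((N + L) + 0) = 7*((L + N) + 0) = 7*(L + N) = 7*L + 7*N)
X(v) = (7 + v)/(2*v) (X(v) = (v + (7*6 + 7*(-5)))/(v + v) = (v + (42 - 35))/((2*v)) = (v + 7)*(1/(2*v)) = (7 + v)*(1/(2*v)) = (7 + v)/(2*v))
(X(83) + 20140) + 14334 = ((1/2)*(7 + 83)/83 + 20140) + 14334 = ((1/2)*(1/83)*90 + 20140) + 14334 = (45/83 + 20140) + 14334 = 1671665/83 + 14334 = 2861387/83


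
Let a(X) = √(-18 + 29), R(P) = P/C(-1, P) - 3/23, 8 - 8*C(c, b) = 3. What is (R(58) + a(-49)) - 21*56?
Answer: -124583/115 + √11 ≈ -1080.0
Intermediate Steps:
C(c, b) = 5/8 (C(c, b) = 1 - ⅛*3 = 1 - 3/8 = 5/8)
R(P) = -3/23 + 8*P/5 (R(P) = P/(5/8) - 3/23 = P*(8/5) - 3*1/23 = 8*P/5 - 3/23 = -3/23 + 8*P/5)
a(X) = √11
(R(58) + a(-49)) - 21*56 = ((-3/23 + (8/5)*58) + √11) - 21*56 = ((-3/23 + 464/5) + √11) - 1176 = (10657/115 + √11) - 1176 = -124583/115 + √11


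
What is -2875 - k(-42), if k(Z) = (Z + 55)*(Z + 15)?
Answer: -2524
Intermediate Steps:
k(Z) = (15 + Z)*(55 + Z) (k(Z) = (55 + Z)*(15 + Z) = (15 + Z)*(55 + Z))
-2875 - k(-42) = -2875 - (825 + (-42)² + 70*(-42)) = -2875 - (825 + 1764 - 2940) = -2875 - 1*(-351) = -2875 + 351 = -2524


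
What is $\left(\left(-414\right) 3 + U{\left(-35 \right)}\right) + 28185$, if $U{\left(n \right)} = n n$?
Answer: $28168$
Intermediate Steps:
$U{\left(n \right)} = n^{2}$
$\left(\left(-414\right) 3 + U{\left(-35 \right)}\right) + 28185 = \left(\left(-414\right) 3 + \left(-35\right)^{2}\right) + 28185 = \left(-1242 + 1225\right) + 28185 = -17 + 28185 = 28168$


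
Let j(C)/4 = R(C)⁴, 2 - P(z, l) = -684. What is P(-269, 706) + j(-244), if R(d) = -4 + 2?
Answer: 750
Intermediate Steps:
P(z, l) = 686 (P(z, l) = 2 - 1*(-684) = 2 + 684 = 686)
R(d) = -2
j(C) = 64 (j(C) = 4*(-2)⁴ = 4*16 = 64)
P(-269, 706) + j(-244) = 686 + 64 = 750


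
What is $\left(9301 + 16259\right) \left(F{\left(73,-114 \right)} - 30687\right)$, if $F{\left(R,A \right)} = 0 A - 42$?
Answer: $-785433240$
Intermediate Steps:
$F{\left(R,A \right)} = -42$ ($F{\left(R,A \right)} = 0 - 42 = -42$)
$\left(9301 + 16259\right) \left(F{\left(73,-114 \right)} - 30687\right) = \left(9301 + 16259\right) \left(-42 - 30687\right) = 25560 \left(-30729\right) = -785433240$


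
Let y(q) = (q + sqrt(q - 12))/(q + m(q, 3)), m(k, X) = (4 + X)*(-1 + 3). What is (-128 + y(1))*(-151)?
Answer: 289769/15 - 151*I*sqrt(11)/15 ≈ 19318.0 - 33.387*I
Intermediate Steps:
m(k, X) = 8 + 2*X (m(k, X) = (4 + X)*2 = 8 + 2*X)
y(q) = (q + sqrt(-12 + q))/(14 + q) (y(q) = (q + sqrt(q - 12))/(q + (8 + 2*3)) = (q + sqrt(-12 + q))/(q + (8 + 6)) = (q + sqrt(-12 + q))/(q + 14) = (q + sqrt(-12 + q))/(14 + q))
(-128 + y(1))*(-151) = (-128 + (1 + sqrt(-12 + 1))/(14 + 1))*(-151) = (-128 + (1 + sqrt(-11))/15)*(-151) = (-128 + (1 + I*sqrt(11))/15)*(-151) = (-128 + (1/15 + I*sqrt(11)/15))*(-151) = (-1919/15 + I*sqrt(11)/15)*(-151) = 289769/15 - 151*I*sqrt(11)/15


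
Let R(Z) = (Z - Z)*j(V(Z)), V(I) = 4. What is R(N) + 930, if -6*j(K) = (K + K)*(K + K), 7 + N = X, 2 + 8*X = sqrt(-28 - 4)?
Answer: 930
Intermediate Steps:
X = -1/4 + I*sqrt(2)/2 (X = -1/4 + sqrt(-28 - 4)/8 = -1/4 + sqrt(-32)/8 = -1/4 + (4*I*sqrt(2))/8 = -1/4 + I*sqrt(2)/2 ≈ -0.25 + 0.70711*I)
N = -29/4 + I*sqrt(2)/2 (N = -7 + (-1/4 + I*sqrt(2)/2) = -29/4 + I*sqrt(2)/2 ≈ -7.25 + 0.70711*I)
j(K) = -2*K**2/3 (j(K) = -(K + K)*(K + K)/6 = -2*K*2*K/6 = -2*K**2/3)
R(Z) = 0 (R(Z) = (Z - Z)*(-2/3*4**2) = 0*(-2/3*16) = 0*(-32/3) = 0)
R(N) + 930 = 0 + 930 = 930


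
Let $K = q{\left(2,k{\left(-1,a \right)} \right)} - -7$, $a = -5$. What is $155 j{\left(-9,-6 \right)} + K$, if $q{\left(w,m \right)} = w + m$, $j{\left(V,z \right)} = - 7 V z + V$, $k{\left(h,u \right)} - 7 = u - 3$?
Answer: $-59977$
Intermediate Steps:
$k{\left(h,u \right)} = 4 + u$ ($k{\left(h,u \right)} = 7 + \left(u - 3\right) = 7 + \left(-3 + u\right) = 4 + u$)
$j{\left(V,z \right)} = V - 7 V z$ ($j{\left(V,z \right)} = - 7 V z + V = V - 7 V z$)
$q{\left(w,m \right)} = m + w$
$K = 8$ ($K = \left(\left(4 - 5\right) + 2\right) - -7 = \left(-1 + 2\right) + 7 = 1 + 7 = 8$)
$155 j{\left(-9,-6 \right)} + K = 155 \left(- 9 \left(1 - -42\right)\right) + 8 = 155 \left(- 9 \left(1 + 42\right)\right) + 8 = 155 \left(\left(-9\right) 43\right) + 8 = 155 \left(-387\right) + 8 = -59985 + 8 = -59977$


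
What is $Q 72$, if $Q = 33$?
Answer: $2376$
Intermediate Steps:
$Q 72 = 33 \cdot 72 = 2376$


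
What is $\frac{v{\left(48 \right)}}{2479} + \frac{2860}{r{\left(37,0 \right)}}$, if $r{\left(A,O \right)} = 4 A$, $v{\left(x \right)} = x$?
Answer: $\frac{47953}{2479} \approx 19.344$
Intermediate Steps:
$\frac{v{\left(48 \right)}}{2479} + \frac{2860}{r{\left(37,0 \right)}} = \frac{48}{2479} + \frac{2860}{4 \cdot 37} = 48 \cdot \frac{1}{2479} + \frac{2860}{148} = \frac{48}{2479} + 2860 \cdot \frac{1}{148} = \frac{48}{2479} + \frac{715}{37} = \frac{47953}{2479}$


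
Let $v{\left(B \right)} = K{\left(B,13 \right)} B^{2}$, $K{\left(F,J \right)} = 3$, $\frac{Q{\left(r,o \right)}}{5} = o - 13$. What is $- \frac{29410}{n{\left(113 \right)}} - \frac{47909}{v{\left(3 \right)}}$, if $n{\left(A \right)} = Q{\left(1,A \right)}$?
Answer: $- \frac{2474857}{1350} \approx -1833.2$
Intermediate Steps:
$Q{\left(r,o \right)} = -65 + 5 o$ ($Q{\left(r,o \right)} = 5 \left(o - 13\right) = 5 \left(-13 + o\right) = -65 + 5 o$)
$n{\left(A \right)} = -65 + 5 A$
$v{\left(B \right)} = 3 B^{2}$
$- \frac{29410}{n{\left(113 \right)}} - \frac{47909}{v{\left(3 \right)}} = - \frac{29410}{-65 + 5 \cdot 113} - \frac{47909}{3 \cdot 3^{2}} = - \frac{29410}{-65 + 565} - \frac{47909}{3 \cdot 9} = - \frac{29410}{500} - \frac{47909}{27} = \left(-29410\right) \frac{1}{500} - \frac{47909}{27} = - \frac{2941}{50} - \frac{47909}{27} = - \frac{2474857}{1350}$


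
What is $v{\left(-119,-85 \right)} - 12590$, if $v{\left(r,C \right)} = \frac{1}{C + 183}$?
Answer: $- \frac{1233819}{98} \approx -12590.0$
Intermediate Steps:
$v{\left(r,C \right)} = \frac{1}{183 + C}$
$v{\left(-119,-85 \right)} - 12590 = \frac{1}{183 - 85} - 12590 = \frac{1}{98} - 12590 = - \frac{1233819}{98}$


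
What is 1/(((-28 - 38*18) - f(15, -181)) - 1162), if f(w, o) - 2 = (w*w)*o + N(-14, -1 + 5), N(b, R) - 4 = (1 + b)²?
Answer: 1/38676 ≈ 2.5856e-5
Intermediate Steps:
N(b, R) = 4 + (1 + b)²
f(w, o) = 175 + o*w² (f(w, o) = 2 + ((w*w)*o + (4 + (1 - 14)²)) = 2 + (w²*o + (4 + (-13)²)) = 2 + (o*w² + (4 + 169)) = 2 + (o*w² + 173) = 2 + (173 + o*w²) = 175 + o*w²)
1/(((-28 - 38*18) - f(15, -181)) - 1162) = 1/(((-28 - 38*18) - (175 - 181*15²)) - 1162) = 1/(((-28 - 684) - (175 - 181*225)) - 1162) = 1/((-712 - (175 - 40725)) - 1162) = 1/((-712 - 1*(-40550)) - 1162) = 1/((-712 + 40550) - 1162) = 1/(39838 - 1162) = 1/38676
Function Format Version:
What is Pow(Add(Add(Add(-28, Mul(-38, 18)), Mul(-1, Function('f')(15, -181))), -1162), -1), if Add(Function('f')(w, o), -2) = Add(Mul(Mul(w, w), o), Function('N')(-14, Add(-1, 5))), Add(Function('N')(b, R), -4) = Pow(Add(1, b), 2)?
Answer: Rational(1, 38676) ≈ 2.5856e-5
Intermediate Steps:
Function('N')(b, R) = Add(4, Pow(Add(1, b), 2))
Function('f')(w, o) = Add(175, Mul(o, Pow(w, 2))) (Function('f')(w, o) = Add(2, Add(Mul(Mul(w, w), o), Add(4, Pow(Add(1, -14), 2)))) = Add(2, Add(Mul(Pow(w, 2), o), Add(4, Pow(-13, 2)))) = Add(2, Add(Mul(o, Pow(w, 2)), Add(4, 169))) = Add(2, Add(Mul(o, Pow(w, 2)), 173)) = Add(2, Add(173, Mul(o, Pow(w, 2)))) = Add(175, Mul(o, Pow(w, 2))))
Pow(Add(Add(Add(-28, Mul(-38, 18)), Mul(-1, Function('f')(15, -181))), -1162), -1) = Pow(Add(Add(Add(-28, Mul(-38, 18)), Mul(-1, Add(175, Mul(-181, Pow(15, 2))))), -1162), -1) = Pow(Add(Add(Add(-28, -684), Mul(-1, Add(175, Mul(-181, 225)))), -1162), -1) = Pow(Add(Add(-712, Mul(-1, Add(175, -40725))), -1162), -1) = Pow(Add(Add(-712, Mul(-1, -40550)), -1162), -1) = Pow(Add(Add(-712, 40550), -1162), -1) = Pow(Add(39838, -1162), -1) = Pow(38676, -1) = Rational(1, 38676)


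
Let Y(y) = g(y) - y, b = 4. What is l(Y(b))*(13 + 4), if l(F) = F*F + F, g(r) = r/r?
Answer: 102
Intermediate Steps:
g(r) = 1
Y(y) = 1 - y
l(F) = F + F² (l(F) = F² + F = F + F²)
l(Y(b))*(13 + 4) = ((1 - 1*4)*(1 + (1 - 1*4)))*(13 + 4) = ((1 - 4)*(1 + (1 - 4)))*17 = -3*(1 - 3)*17 = -3*(-2)*17 = 6*17 = 102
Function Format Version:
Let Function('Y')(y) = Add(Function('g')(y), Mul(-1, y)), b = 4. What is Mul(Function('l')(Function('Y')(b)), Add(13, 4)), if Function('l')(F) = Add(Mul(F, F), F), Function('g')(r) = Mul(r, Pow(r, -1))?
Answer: 102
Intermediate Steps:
Function('g')(r) = 1
Function('Y')(y) = Add(1, Mul(-1, y))
Function('l')(F) = Add(F, Pow(F, 2)) (Function('l')(F) = Add(Pow(F, 2), F) = Add(F, Pow(F, 2)))
Mul(Function('l')(Function('Y')(b)), Add(13, 4)) = Mul(Mul(Add(1, Mul(-1, 4)), Add(1, Add(1, Mul(-1, 4)))), Add(13, 4)) = Mul(Mul(Add(1, -4), Add(1, Add(1, -4))), 17) = Mul(Mul(-3, Add(1, -3)), 17) = Mul(Mul(-3, -2), 17) = Mul(6, 17) = 102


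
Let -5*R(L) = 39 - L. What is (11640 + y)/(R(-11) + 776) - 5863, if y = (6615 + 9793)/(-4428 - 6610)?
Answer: -12360958073/2113777 ≈ -5847.8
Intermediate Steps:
R(L) = -39/5 + L/5 (R(L) = -(39 - L)/5 = -39/5 + L/5)
y = -8204/5519 (y = 16408/(-11038) = 16408*(-1/11038) = -8204/5519 ≈ -1.4865)
(11640 + y)/(R(-11) + 776) - 5863 = (11640 - 8204/5519)/((-39/5 + (⅕)*(-11)) + 776) - 5863 = 64232956/(5519*((-39/5 - 11/5) + 776)) - 5863 = 64232956/(5519*(-10 + 776)) - 5863 = (64232956/5519)/766 - 5863 = (64232956/5519)*(1/766) - 5863 = 32116478/2113777 - 5863 = -12360958073/2113777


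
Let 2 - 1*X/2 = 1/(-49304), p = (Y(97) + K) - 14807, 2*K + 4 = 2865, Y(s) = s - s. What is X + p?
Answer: -329658869/24652 ≈ -13373.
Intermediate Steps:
Y(s) = 0
K = 2861/2 (K = -2 + (1/2)*2865 = -2 + 2865/2 = 2861/2 ≈ 1430.5)
p = -26753/2 (p = (0 + 2861/2) - 14807 = 2861/2 - 14807 = -26753/2 ≈ -13377.)
X = 98609/24652 (X = 4 - 2/(-49304) = 4 - 2*(-1/49304) = 4 + 1/24652 = 98609/24652 ≈ 4.0000)
X + p = 98609/24652 - 26753/2 = -329658869/24652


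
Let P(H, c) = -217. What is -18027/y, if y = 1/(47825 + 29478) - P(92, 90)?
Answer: -464513727/5591584 ≈ -83.074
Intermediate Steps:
y = 16774752/77303 (y = 1/(47825 + 29478) - 1*(-217) = 1/77303 + 217 = 16774752/77303 ≈ 217.00)
-18027/y = -18027/16774752/77303 = -18027*77303/16774752 = -464513727/5591584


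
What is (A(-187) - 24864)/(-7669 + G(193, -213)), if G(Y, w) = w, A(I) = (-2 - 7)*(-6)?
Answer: 12405/3941 ≈ 3.1477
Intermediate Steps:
A(I) = 54 (A(I) = -9*(-6) = 54)
(A(-187) - 24864)/(-7669 + G(193, -213)) = (54 - 24864)/(-7669 - 213) = -24810/(-7882) = -24810*(-1/7882) = 12405/3941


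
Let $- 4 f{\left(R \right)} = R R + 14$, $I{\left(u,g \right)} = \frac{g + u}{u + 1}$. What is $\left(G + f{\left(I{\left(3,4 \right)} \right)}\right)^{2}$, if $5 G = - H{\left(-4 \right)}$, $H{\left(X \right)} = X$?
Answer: $\frac{1229881}{102400} \approx 12.011$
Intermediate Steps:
$I{\left(u,g \right)} = \frac{g + u}{1 + u}$
$G = \frac{4}{5}$ ($G = \frac{\left(-1\right) \left(-4\right)}{5} = \frac{1}{5} \cdot 4 = \frac{4}{5} \approx 0.8$)
$f{\left(R \right)} = - \frac{7}{2} - \frac{R^{2}}{4}$ ($f{\left(R \right)} = - \frac{R R + 14}{4} = - \frac{R^{2} + 14}{4} = - \frac{14 + R^{2}}{4} = - \frac{7}{2} - \frac{R^{2}}{4}$)
$\left(G + f{\left(I{\left(3,4 \right)} \right)}\right)^{2} = \left(\frac{4}{5} - \left(\frac{7}{2} + \frac{\left(\frac{4 + 3}{1 + 3}\right)^{2}}{4}\right)\right)^{2} = \left(\frac{4}{5} - \left(\frac{7}{2} + \frac{\left(\frac{1}{4} \cdot 7\right)^{2}}{4}\right)\right)^{2} = \left(\frac{4}{5} - \left(\frac{7}{2} + \frac{\left(\frac{7}{4}\right)^{2}}{4}\right)\right)^{2} = \left(\frac{4}{5} - \frac{273}{64}\right)^{2} = \left(- \frac{1109}{320}\right)^{2} = \frac{1229881}{102400}$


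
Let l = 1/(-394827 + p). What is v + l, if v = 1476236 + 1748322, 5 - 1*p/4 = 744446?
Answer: 10875115289777/3372591 ≈ 3.2246e+6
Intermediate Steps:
p = -2977764 (p = 20 - 4*744446 = 20 - 2977784 = -2977764)
v = 3224558
l = -1/3372591 (l = 1/(-394827 - 2977764) = 1/(-3372591) = -1/3372591 ≈ -2.9651e-7)
v + l = 3224558 - 1/3372591 = 10875115289777/3372591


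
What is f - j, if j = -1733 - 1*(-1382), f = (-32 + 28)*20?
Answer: 271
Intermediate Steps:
f = -80 (f = -4*20 = -80)
j = -351 (j = -1733 + 1382 = -351)
f - j = -80 - 1*(-351) = -80 + 351 = 271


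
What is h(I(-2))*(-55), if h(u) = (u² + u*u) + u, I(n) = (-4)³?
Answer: -447040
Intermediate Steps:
I(n) = -64
h(u) = u + 2*u² (h(u) = (u² + u²) + u = 2*u² + u = u + 2*u²)
h(I(-2))*(-55) = -64*(1 + 2*(-64))*(-55) = -64*(1 - 128)*(-55) = -64*(-127)*(-55) = 8128*(-55) = -447040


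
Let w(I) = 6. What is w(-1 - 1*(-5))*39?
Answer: 234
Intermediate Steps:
w(-1 - 1*(-5))*39 = 6*39 = 234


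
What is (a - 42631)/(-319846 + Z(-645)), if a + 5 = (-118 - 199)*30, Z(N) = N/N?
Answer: 17382/106615 ≈ 0.16304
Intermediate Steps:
Z(N) = 1
a = -9515 (a = -5 + (-118 - 199)*30 = -5 - 317*30 = -5 - 9510 = -9515)
(a - 42631)/(-319846 + Z(-645)) = (-9515 - 42631)/(-319846 + 1) = -52146/(-319845) = -52146*(-1/319845) = 17382/106615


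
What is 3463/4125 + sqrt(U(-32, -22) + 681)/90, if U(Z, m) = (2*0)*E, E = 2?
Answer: 3463/4125 + sqrt(681)/90 ≈ 1.1295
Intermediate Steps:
U(Z, m) = 0 (U(Z, m) = (2*0)*2 = 0*2 = 0)
3463/4125 + sqrt(U(-32, -22) + 681)/90 = 3463/4125 + sqrt(0 + 681)/90 = 3463*(1/4125) + sqrt(681)*(1/90) = 3463/4125 + sqrt(681)/90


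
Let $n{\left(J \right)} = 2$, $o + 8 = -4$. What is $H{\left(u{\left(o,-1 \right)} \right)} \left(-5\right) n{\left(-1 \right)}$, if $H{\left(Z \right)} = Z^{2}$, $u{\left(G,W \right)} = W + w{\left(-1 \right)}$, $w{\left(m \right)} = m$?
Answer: $-40$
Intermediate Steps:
$o = -12$ ($o = -8 - 4 = -12$)
$u{\left(G,W \right)} = -1 + W$ ($u{\left(G,W \right)} = W - 1 = -1 + W$)
$H{\left(u{\left(o,-1 \right)} \right)} \left(-5\right) n{\left(-1 \right)} = \left(-1 - 1\right)^{2} \left(-5\right) 2 = \left(-2\right)^{2} \left(-5\right) 2 = 4 \left(-5\right) 2 = \left(-20\right) 2 = -40$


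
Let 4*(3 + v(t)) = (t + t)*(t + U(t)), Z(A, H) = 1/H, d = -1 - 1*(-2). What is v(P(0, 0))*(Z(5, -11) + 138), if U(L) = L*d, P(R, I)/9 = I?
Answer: -4551/11 ≈ -413.73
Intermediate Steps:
d = 1 (d = -1 + 2 = 1)
P(R, I) = 9*I
U(L) = L (U(L) = L*1 = L)
v(t) = -3 + t² (v(t) = -3 + ((t + t)*(t + t))/4 = -3 + ((2*t)*(2*t))/4 = -3 + (4*t²)/4 = -3 + t²)
v(P(0, 0))*(Z(5, -11) + 138) = (-3 + (9*0)²)*(1/(-11) + 138) = (-3 + 0²)*(-1/11 + 138) = (-3 + 0)*(1517/11) = -3*1517/11 = -4551/11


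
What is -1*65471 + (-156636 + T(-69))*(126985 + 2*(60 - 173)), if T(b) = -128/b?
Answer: -456661620101/23 ≈ -1.9855e+10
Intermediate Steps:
-1*65471 + (-156636 + T(-69))*(126985 + 2*(60 - 173)) = -1*65471 + (-156636 - 128/(-69))*(126985 + 2*(60 - 173)) = -65471 + (-156636 - 128*(-1/69))*(126985 + 2*(-113)) = -65471 + (-156636 + 128/69)*(126985 - 226) = -65471 - 10807756/69*126759 = -65471 - 456660114268/23 = -456661620101/23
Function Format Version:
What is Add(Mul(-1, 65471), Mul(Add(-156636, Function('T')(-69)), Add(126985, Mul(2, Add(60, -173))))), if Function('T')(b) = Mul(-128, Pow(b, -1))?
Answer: Rational(-456661620101, 23) ≈ -1.9855e+10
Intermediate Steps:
Add(Mul(-1, 65471), Mul(Add(-156636, Function('T')(-69)), Add(126985, Mul(2, Add(60, -173))))) = Add(Mul(-1, 65471), Mul(Add(-156636, Mul(-128, Pow(-69, -1))), Add(126985, Mul(2, Add(60, -173))))) = Add(-65471, Mul(Add(-156636, Mul(-128, Rational(-1, 69))), Add(126985, Mul(2, -113)))) = Add(-65471, Mul(Add(-156636, Rational(128, 69)), Add(126985, -226))) = Add(-65471, Mul(Rational(-10807756, 69), 126759)) = Add(-65471, Rational(-456660114268, 23)) = Rational(-456661620101, 23)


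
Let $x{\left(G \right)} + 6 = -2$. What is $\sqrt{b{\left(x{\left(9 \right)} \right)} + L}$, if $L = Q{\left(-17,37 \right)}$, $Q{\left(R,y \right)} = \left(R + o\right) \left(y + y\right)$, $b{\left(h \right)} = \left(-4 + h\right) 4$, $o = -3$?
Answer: $2 i \sqrt{382} \approx 39.09 i$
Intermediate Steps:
$x{\left(G \right)} = -8$ ($x{\left(G \right)} = -6 - 2 = -8$)
$b{\left(h \right)} = -16 + 4 h$
$Q{\left(R,y \right)} = 2 y \left(-3 + R\right)$ ($Q{\left(R,y \right)} = \left(R - 3\right) \left(y + y\right) = \left(-3 + R\right) 2 y = 2 y \left(-3 + R\right)$)
$L = -1480$ ($L = 2 \cdot 37 \left(-3 - 17\right) = 2 \cdot 37 \left(-20\right) = -1480$)
$\sqrt{b{\left(x{\left(9 \right)} \right)} + L} = \sqrt{\left(-16 + 4 \left(-8\right)\right) - 1480} = \sqrt{\left(-16 - 32\right) - 1480} = \sqrt{-48 - 1480} = \sqrt{-1528} = 2 i \sqrt{382}$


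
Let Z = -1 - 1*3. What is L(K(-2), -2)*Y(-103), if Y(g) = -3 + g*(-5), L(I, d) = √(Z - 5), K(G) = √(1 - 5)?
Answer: 1536*I ≈ 1536.0*I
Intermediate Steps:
Z = -4 (Z = -1 - 3 = -4)
K(G) = 2*I (K(G) = √(-4) = 2*I)
L(I, d) = 3*I (L(I, d) = √(-4 - 5) = √(-9) = 3*I)
Y(g) = -3 - 5*g
L(K(-2), -2)*Y(-103) = (3*I)*(-3 - 5*(-103)) = (3*I)*(-3 + 515) = (3*I)*512 = 1536*I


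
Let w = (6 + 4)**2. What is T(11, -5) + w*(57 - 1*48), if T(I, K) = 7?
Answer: 907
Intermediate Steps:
w = 100 (w = 10**2 = 100)
T(11, -5) + w*(57 - 1*48) = 7 + 100*(57 - 1*48) = 7 + 100*(57 - 48) = 7 + 100*9 = 7 + 900 = 907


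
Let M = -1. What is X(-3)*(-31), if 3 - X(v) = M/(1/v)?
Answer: 0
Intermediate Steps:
X(v) = 3 + v (X(v) = 3 - (-1)/(1/v) = 3 - (-1)*v = 3 + v)
X(-3)*(-31) = (3 - 3)*(-31) = 0*(-31) = 0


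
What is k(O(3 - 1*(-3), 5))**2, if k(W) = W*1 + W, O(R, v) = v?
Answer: 100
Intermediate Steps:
k(W) = 2*W (k(W) = W + W = 2*W)
k(O(3 - 1*(-3), 5))**2 = (2*5)**2 = 10**2 = 100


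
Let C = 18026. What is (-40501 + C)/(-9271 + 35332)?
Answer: -22475/26061 ≈ -0.86240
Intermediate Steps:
(-40501 + C)/(-9271 + 35332) = (-40501 + 18026)/(-9271 + 35332) = -22475/26061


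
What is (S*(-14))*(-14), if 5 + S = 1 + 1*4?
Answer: 0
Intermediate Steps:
S = 0 (S = -5 + (1 + 1*4) = -5 + (1 + 4) = -5 + 5 = 0)
(S*(-14))*(-14) = (0*(-14))*(-14) = 0*(-14) = 0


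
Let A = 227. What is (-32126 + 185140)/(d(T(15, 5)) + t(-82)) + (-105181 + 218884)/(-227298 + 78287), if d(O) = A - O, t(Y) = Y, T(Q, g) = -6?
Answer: 22783600001/22500661 ≈ 1012.6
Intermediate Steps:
d(O) = 227 - O
(-32126 + 185140)/(d(T(15, 5)) + t(-82)) + (-105181 + 218884)/(-227298 + 78287) = (-32126 + 185140)/((227 - 1*(-6)) - 82) + (-105181 + 218884)/(-227298 + 78287) = 153014/((227 + 6) - 82) + 113703/(-149011) = 153014/(233 - 82) + 113703*(-1/149011) = 153014/151 - 113703/149011 = 22783600001/22500661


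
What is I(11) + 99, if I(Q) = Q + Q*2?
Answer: 132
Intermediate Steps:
I(Q) = 3*Q (I(Q) = Q + 2*Q = 3*Q)
I(11) + 99 = 3*11 + 99 = 33 + 99 = 132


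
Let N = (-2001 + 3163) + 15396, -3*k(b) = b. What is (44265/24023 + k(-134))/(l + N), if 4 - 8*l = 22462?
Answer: 13407508/3964011207 ≈ 0.0033823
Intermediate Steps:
l = -11229/4 (l = ½ - ⅛*22462 = ½ - 11231/4 = -11229/4 ≈ -2807.3)
k(b) = -b/3
N = 16558 (N = 1162 + 15396 = 16558)
(44265/24023 + k(-134))/(l + N) = (44265/24023 - ⅓*(-134))/(-11229/4 + 16558) = (44265*(1/24023) + 134/3)/(55003/4) = (44265/24023 + 134/3)*(4/55003) = (3351877/72069)*(4/55003) = 13407508/3964011207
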